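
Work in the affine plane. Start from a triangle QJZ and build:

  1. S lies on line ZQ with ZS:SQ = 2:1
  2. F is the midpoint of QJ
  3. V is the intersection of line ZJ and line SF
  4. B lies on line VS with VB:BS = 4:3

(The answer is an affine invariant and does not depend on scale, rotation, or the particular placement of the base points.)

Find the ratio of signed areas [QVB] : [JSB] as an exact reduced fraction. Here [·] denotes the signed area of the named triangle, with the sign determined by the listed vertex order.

Set Q = (0, 0), J = (1, 0), Z = (0, 1); any affine frame gives the same invariant.
1. S lies on line ZQ with ZS:SQ = 2:1 ⇒ S = (0, 1/3)
2. F is the midpoint of QJ ⇒ F = (1/2, 0)
3. V is the intersection of line ZJ and line SF ⇒ V = (2, -1)
4. B lies on line VS with VB:BS = 4:3 ⇒ B = (6/7, -5/21)
2·[QVB] = 8/21, 2·[JSB] = 2/7
[QVB]:[JSB] = 8/21:2/7 = 4/3

[QVB]:[JSB] = 4/3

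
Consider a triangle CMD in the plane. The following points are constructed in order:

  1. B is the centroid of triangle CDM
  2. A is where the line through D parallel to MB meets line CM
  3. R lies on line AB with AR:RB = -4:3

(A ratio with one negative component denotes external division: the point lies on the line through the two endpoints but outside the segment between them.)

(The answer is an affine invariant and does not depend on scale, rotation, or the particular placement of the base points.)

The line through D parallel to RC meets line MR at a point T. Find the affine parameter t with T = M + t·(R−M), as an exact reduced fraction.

t = -5/2

Choose coordinates C = (0, 0), M = (1, 0), D = (0, 1).
1. B is the centroid of triangle CDM ⇒ B = (1/3, 1/3)
2. A is where the line through D parallel to MB meets line CM ⇒ A = (2, 0)
3. R lies on line AB with AR:RB = -4:3 ⇒ R = (-14/3, 4/3)
through D parallel to RC: direction (14/3, -4/3); meets MR at T = (91/6, -10/3)
T = M + t·(R−M) with t = -5/2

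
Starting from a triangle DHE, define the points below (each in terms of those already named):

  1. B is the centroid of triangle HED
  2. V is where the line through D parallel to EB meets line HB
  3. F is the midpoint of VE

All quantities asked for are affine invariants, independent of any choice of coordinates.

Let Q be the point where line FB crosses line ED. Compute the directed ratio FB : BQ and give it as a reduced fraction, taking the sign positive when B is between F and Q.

FB:BQ = -3/2

Assign D = (0, 0), H = (1, 0), E = (0, 1) — the answer is frame-independent, so this choice is without loss of generality.
1. B is the centroid of triangle HED ⇒ B = (1/3, 1/3)
2. V is where the line through D parallel to EB meets line HB ⇒ V = (-1/3, 2/3)
3. F is the midpoint of VE ⇒ F = (-1/6, 5/6)
line FB meets ED at Q = (0, 2/3)
B = F + t·(Q−F) with t = 3, so FB:BQ = 3:-2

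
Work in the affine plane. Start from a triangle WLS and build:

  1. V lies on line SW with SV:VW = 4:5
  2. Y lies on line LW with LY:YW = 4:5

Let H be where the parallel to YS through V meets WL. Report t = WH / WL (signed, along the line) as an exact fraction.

t = 25/81

Choose coordinates W = (0, 0), L = (1, 0), S = (0, 1).
1. V lies on line SW with SV:VW = 4:5 ⇒ V = (0, 5/9)
2. Y lies on line LW with LY:YW = 4:5 ⇒ Y = (5/9, 0)
through V parallel to YS: direction (-5/9, 1); meets WL at H = (25/81, 0)
H = W + t·(L−W) with t = 25/81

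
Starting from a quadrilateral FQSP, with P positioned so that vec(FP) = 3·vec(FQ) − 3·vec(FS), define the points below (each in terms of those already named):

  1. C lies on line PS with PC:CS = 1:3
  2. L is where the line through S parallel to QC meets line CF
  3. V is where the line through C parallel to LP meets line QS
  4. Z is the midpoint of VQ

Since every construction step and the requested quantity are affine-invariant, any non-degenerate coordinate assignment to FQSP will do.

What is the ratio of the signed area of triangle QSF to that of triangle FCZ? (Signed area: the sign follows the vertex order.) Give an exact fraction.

[QSF]:[FCZ] = 5/14

Set F = (0, 0), Q = (1, 0), S = (0, 1), P = (3, -3); any affine frame gives the same invariant.
1. C lies on line PS with PC:CS = 1:3 ⇒ C = (9/4, -2)
2. L is where the line through S parallel to QC meets line CF ⇒ L = (45/32, -5/4)
3. V is where the line through C parallel to LP meets line QS ⇒ V = (-27/5, 32/5)
4. Z is the midpoint of VQ ⇒ Z = (-11/5, 16/5)
2·[QSF] = 1, 2·[FCZ] = 14/5
[QSF]:[FCZ] = 1:14/5 = 5/14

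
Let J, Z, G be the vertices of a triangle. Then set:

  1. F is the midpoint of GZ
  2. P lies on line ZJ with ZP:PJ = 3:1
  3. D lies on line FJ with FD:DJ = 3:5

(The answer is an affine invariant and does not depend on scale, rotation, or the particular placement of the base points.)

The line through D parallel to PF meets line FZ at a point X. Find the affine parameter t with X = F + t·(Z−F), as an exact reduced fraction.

t = -1/8

Choose coordinates J = (0, 0), Z = (1, 0), G = (0, 1).
1. F is the midpoint of GZ ⇒ F = (1/2, 1/2)
2. P lies on line ZJ with ZP:PJ = 3:1 ⇒ P = (1/4, 0)
3. D lies on line FJ with FD:DJ = 3:5 ⇒ D = (5/16, 5/16)
through D parallel to PF: direction (1/4, 1/2); meets FZ at X = (7/16, 9/16)
X = F + t·(Z−F) with t = -1/8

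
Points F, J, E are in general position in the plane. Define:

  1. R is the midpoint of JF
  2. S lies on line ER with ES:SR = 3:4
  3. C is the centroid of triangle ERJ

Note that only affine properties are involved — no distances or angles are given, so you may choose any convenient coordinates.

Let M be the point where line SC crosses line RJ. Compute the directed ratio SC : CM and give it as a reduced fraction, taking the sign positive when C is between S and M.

Set F = (0, 0), J = (1, 0), E = (0, 1); any affine frame gives the same invariant.
1. R is the midpoint of JF ⇒ R = (1/2, 0)
2. S lies on line ER with ES:SR = 3:4 ⇒ S = (3/14, 4/7)
3. C is the centroid of triangle ERJ ⇒ C = (1/2, 1/3)
line SC meets RJ at M = (9/10, 0)
C = S + t·(M−S) with t = 5/12, so SC:CM = 5/12:7/12

SC:CM = 5/7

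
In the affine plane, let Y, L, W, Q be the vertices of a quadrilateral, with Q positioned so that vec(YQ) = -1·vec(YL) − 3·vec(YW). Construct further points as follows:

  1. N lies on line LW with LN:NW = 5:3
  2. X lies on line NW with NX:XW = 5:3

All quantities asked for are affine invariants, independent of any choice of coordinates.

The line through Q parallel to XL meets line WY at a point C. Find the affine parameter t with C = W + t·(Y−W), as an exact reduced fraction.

t = 5

Work in coordinates with Y = (0, 0), L = (1, 0), W = (0, 1), Q = (-1, -3).
1. N lies on line LW with LN:NW = 5:3 ⇒ N = (3/8, 5/8)
2. X lies on line NW with NX:XW = 5:3 ⇒ X = (9/64, 55/64)
through Q parallel to XL: direction (55/64, -55/64); meets WY at C = (0, -4)
C = W + t·(Y−W) with t = 5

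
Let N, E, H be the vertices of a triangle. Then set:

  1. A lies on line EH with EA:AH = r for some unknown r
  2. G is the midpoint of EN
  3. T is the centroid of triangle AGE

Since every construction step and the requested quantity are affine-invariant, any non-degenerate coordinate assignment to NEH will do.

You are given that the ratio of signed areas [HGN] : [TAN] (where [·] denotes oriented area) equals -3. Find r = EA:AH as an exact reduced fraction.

r = 1/2

Set N = (0, 0), E = (1, 0), H = (0, 1); any affine frame gives the same invariant.
1. With EA:AH = r, write λ = r/(r+1) so A = E + λ·(H−E); A is affine-linear in λ
2. G is the midpoint of EN ⇒ G = (1/2, 0)
3. T is the centroid of triangle AGE ⇒ T is an affine combination of earlier points and hence also affine-linear in λ
Every point depending on A is an affine combination of A and λ-independent points, so each such coordinate is linear in λ; the λ² term in each signed area is a multiple of (H−E)×(H−E) = 0, so 2·[HGN] and 2·[TAN] are each linear in λ. Evaluating at λ=0 and λ=1:
  2·[HGN] = -1/2,   2·[TAN] = 1/2·λ
So [HGN]:[TAN] = (-1/2) / (1/2·λ). Setting this equal to -3:
  -1/2 = -3·(1/2·λ)  ⇒  λ = 1/3
Then r = λ/(1−λ) = (1/3)/(2/3) = 1/2. Check: with r = 1/2, A = (2/3, 1/3) and [HGN]:[TAN] = -3 as required.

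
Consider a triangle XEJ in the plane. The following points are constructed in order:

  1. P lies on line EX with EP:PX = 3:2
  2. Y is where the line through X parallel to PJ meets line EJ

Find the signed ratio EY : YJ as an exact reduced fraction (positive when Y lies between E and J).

EY:YJ = -5/2

Choose coordinates X = (0, 0), E = (1, 0), J = (0, 1).
1. P lies on line EX with EP:PX = 3:2 ⇒ P = (2/5, 0)
2. Y is where the line through X parallel to PJ meets line EJ ⇒ Y = (-2/3, 5/3)
Y = E + t·(J−E) with t = 5/3, so EY:YJ = t:(1−t) = 5/3:-2/3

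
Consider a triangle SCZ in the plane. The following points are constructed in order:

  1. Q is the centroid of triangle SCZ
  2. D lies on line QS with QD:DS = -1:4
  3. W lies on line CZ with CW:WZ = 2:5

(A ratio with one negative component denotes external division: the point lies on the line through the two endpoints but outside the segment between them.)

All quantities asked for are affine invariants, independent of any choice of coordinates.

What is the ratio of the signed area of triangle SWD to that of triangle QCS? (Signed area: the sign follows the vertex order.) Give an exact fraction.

[SWD]:[QCS] = -4/7

Work in coordinates with S = (0, 0), C = (1, 0), Z = (0, 1).
1. Q is the centroid of triangle SCZ ⇒ Q = (1/3, 1/3)
2. D lies on line QS with QD:DS = -1:4 ⇒ D = (4/9, 4/9)
3. W lies on line CZ with CW:WZ = 2:5 ⇒ W = (5/7, 2/7)
2·[SWD] = 4/21, 2·[QCS] = -1/3
[SWD]:[QCS] = 4/21:-1/3 = -4/7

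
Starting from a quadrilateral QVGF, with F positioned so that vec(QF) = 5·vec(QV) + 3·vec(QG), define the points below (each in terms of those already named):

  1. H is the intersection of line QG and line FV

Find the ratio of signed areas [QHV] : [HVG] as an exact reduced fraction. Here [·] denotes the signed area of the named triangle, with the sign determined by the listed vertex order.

[QHV]:[HVG] = 3/7

Set Q = (0, 0), V = (1, 0), G = (0, 1), F = (5, 3); any affine frame gives the same invariant.
1. H is the intersection of line QG and line FV ⇒ H = (0, -3/4)
2·[QHV] = 3/4, 2·[HVG] = 7/4
[QHV]:[HVG] = 3/4:7/4 = 3/7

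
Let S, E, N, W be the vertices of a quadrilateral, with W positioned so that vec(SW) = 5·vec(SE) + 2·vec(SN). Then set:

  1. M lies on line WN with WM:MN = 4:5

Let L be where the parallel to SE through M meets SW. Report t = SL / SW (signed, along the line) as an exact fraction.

Assign S = (0, 0), E = (1, 0), N = (0, 1), W = (5, 2) — the answer is frame-independent, so this choice is without loss of generality.
1. M lies on line WN with WM:MN = 4:5 ⇒ M = (25/9, 14/9)
through M parallel to SE: direction (1, 0); meets SW at L = (35/9, 14/9)
L = S + t·(W−S) with t = 7/9

t = 7/9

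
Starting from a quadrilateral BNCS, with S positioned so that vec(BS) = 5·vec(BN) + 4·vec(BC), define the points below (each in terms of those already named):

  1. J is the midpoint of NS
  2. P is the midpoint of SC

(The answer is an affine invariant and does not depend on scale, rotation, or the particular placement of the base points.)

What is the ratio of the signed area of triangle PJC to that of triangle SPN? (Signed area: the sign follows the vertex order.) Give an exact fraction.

Work in coordinates with B = (0, 0), N = (1, 0), C = (0, 1), S = (5, 4).
1. J is the midpoint of NS ⇒ J = (3, 2)
2. P is the midpoint of SC ⇒ P = (5/2, 5/2)
2·[PJC] = -2, 2·[SPN] = 4
[PJC]:[SPN] = -2:4 = -1/2

[PJC]:[SPN] = -1/2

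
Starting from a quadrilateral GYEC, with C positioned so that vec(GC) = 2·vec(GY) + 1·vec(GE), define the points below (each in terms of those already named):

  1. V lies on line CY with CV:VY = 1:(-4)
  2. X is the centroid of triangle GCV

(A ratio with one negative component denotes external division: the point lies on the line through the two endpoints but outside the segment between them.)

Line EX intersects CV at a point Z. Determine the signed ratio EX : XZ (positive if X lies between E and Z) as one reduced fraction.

Set G = (0, 0), Y = (1, 0), E = (0, 1), C = (2, 1); any affine frame gives the same invariant.
1. V lies on line CY with CV:VY = 1:(-4) ⇒ V = (7/3, 4/3)
2. X is the centroid of triangle GCV ⇒ X = (13/9, 7/9)
line EX meets CV at Z = (26/15, 11/15)
X = E + t·(Z−E) with t = 5/6, so EX:XZ = 5/6:1/6

EX:XZ = 5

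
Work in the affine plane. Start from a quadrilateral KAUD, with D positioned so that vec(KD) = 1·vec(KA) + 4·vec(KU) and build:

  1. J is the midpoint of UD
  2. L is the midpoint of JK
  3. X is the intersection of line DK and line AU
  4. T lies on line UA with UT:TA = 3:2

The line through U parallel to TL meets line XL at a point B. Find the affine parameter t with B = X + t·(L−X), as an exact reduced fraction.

Work in coordinates with K = (0, 0), A = (1, 0), U = (0, 1), D = (1, 4).
1. J is the midpoint of UD ⇒ J = (1/2, 5/2)
2. L is the midpoint of JK ⇒ L = (1/4, 5/4)
3. X is the intersection of line DK and line AU ⇒ X = (1/5, 4/5)
4. T lies on line UA with UT:TA = 3:2 ⇒ T = (3/5, 2/5)
through U parallel to TL: direction (-7/20, 17/20); meets XL at B = (7/40, 23/40)
B = X + t·(L−X) with t = -1/2

t = -1/2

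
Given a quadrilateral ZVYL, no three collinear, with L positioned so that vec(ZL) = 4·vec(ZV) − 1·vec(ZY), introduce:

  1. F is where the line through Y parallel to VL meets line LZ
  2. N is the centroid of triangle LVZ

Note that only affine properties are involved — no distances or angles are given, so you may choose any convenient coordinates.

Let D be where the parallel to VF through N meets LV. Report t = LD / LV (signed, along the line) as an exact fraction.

Choose coordinates Z = (0, 0), V = (1, 0), Y = (0, 1), L = (4, -1).
1. F is where the line through Y parallel to VL meets line LZ ⇒ F = (12, -3)
2. N is the centroid of triangle LVZ ⇒ N = (5/3, -1/3)
through N parallel to VF: direction (11, -3); meets LV at D = (7/2, -5/6)
D = L + t·(V−L) with t = 1/6

t = 1/6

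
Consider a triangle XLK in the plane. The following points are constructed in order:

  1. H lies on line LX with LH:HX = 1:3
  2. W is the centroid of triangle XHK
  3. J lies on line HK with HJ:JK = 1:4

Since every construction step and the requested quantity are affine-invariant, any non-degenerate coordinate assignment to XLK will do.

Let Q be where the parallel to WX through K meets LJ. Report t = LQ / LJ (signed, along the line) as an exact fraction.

Set X = (0, 0), L = (1, 0), K = (0, 1); any affine frame gives the same invariant.
1. H lies on line LX with LH:HX = 1:3 ⇒ H = (3/4, 0)
2. W is the centroid of triangle XHK ⇒ W = (1/4, 1/3)
3. J lies on line HK with HJ:JK = 1:4 ⇒ J = (3/5, 1/5)
through K parallel to WX: direction (-1/4, -1/3); meets LJ at Q = (-3/11, 7/11)
Q = L + t·(J−L) with t = 35/11

t = 35/11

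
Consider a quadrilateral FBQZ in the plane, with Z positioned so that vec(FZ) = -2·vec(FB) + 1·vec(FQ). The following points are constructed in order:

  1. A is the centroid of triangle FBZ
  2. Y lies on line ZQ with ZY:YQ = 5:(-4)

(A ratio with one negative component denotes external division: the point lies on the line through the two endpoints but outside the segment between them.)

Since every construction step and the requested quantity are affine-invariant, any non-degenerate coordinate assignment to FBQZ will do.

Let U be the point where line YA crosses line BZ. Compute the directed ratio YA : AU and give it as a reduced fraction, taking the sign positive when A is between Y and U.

YA:AU = -31

Work in coordinates with F = (0, 0), B = (1, 0), Q = (0, 1), Z = (-2, 1).
1. A is the centroid of triangle FBZ ⇒ A = (-1/3, 1/3)
2. Y lies on line ZQ with ZY:YQ = 5:(-4) ⇒ Y = (8, 1)
line YA meets BZ at U = (-2/31, 11/31)
A = Y + t·(U−Y) with t = 31/30, so YA:AU = 31/30:-1/30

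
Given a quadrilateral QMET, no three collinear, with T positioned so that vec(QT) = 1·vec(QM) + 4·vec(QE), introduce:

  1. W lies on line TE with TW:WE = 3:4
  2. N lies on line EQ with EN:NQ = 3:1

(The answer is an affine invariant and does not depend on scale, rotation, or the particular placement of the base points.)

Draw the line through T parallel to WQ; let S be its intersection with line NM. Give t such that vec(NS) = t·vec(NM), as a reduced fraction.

Work in coordinates with Q = (0, 0), M = (1, 0), E = (0, 1), T = (1, 4).
1. W lies on line TE with TW:WE = 3:4 ⇒ W = (4/7, 19/7)
2. N lies on line EQ with EN:NQ = 3:1 ⇒ N = (0, 1/4)
through T parallel to WQ: direction (-4/7, -19/7); meets NM at S = (1/5, 1/5)
S = N + t·(M−N) with t = 1/5

t = 1/5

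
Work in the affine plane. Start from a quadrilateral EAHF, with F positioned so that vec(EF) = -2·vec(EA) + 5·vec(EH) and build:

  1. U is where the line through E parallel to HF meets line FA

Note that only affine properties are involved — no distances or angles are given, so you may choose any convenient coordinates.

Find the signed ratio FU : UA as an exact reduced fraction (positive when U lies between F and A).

Choose coordinates E = (0, 0), A = (1, 0), H = (0, 1), F = (-2, 5).
1. U is where the line through E parallel to HF meets line FA ⇒ U = (-5, 10)
U = F + t·(A−F) with t = -1, so FU:UA = t:(1−t) = -1:2

FU:UA = -1/2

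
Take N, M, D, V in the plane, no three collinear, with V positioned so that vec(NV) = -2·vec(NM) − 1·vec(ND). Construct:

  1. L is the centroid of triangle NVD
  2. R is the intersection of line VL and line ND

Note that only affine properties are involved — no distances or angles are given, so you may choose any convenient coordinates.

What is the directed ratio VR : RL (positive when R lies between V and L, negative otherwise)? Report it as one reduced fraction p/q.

VR:RL = -3

Choose coordinates N = (0, 0), M = (1, 0), D = (0, 1), V = (-2, -1).
1. L is the centroid of triangle NVD ⇒ L = (-2/3, 0)
2. R is the intersection of line VL and line ND ⇒ R = (0, 1/2)
R = V + t·(L−V) with t = 3/2, so VR:RL = t:(1−t) = 3/2:-1/2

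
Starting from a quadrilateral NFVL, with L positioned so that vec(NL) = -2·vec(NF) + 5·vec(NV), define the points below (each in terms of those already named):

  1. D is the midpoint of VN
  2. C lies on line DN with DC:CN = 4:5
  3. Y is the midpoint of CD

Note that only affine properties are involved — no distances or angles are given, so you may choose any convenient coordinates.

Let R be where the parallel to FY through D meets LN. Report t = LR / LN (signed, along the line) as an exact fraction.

Work in coordinates with N = (0, 0), F = (1, 0), V = (0, 1), L = (-2, 5).
1. D is the midpoint of VN ⇒ D = (0, 1/2)
2. C lies on line DN with DC:CN = 4:5 ⇒ C = (0, 5/18)
3. Y is the midpoint of CD ⇒ Y = (0, 7/18)
through D parallel to FY: direction (-1, 7/18); meets LN at R = (-9/38, 45/76)
R = L + t·(N−L) with t = 67/76

t = 67/76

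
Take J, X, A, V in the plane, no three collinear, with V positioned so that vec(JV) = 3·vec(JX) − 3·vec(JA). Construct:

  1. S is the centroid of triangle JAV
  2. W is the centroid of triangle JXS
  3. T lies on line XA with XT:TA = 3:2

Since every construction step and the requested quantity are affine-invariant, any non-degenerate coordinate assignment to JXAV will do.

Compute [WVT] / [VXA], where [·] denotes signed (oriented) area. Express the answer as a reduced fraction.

[WVT]:[VXA] = 53/45

Assign J = (0, 0), X = (1, 0), A = (0, 1), V = (3, -3) — the answer is frame-independent, so this choice is without loss of generality.
1. S is the centroid of triangle JAV ⇒ S = (1, -2/3)
2. W is the centroid of triangle JXS ⇒ W = (2/3, -2/9)
3. T lies on line XA with XT:TA = 3:2 ⇒ T = (2/5, 3/5)
2·[WVT] = 53/45, 2·[VXA] = 1
[WVT]:[VXA] = 53/45:1 = 53/45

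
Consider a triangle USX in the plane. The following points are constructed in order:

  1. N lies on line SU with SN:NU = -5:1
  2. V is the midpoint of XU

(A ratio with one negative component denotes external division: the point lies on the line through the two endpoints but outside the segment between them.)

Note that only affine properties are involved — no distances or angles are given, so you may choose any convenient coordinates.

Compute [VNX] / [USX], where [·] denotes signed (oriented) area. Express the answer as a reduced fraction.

Work in coordinates with U = (0, 0), S = (1, 0), X = (0, 1).
1. N lies on line SU with SN:NU = -5:1 ⇒ N = (-1/4, 0)
2. V is the midpoint of XU ⇒ V = (0, 1/2)
2·[VNX] = -1/8, 2·[USX] = 1
[VNX]:[USX] = -1/8:1 = -1/8

[VNX]:[USX] = -1/8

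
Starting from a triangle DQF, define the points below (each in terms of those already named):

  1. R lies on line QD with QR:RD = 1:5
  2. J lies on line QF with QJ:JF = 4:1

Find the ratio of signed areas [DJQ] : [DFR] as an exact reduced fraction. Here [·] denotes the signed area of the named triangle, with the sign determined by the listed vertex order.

[DJQ]:[DFR] = 24/25

Work in coordinates with D = (0, 0), Q = (1, 0), F = (0, 1).
1. R lies on line QD with QR:RD = 1:5 ⇒ R = (5/6, 0)
2. J lies on line QF with QJ:JF = 4:1 ⇒ J = (1/5, 4/5)
2·[DJQ] = -4/5, 2·[DFR] = -5/6
[DJQ]:[DFR] = -4/5:-5/6 = 24/25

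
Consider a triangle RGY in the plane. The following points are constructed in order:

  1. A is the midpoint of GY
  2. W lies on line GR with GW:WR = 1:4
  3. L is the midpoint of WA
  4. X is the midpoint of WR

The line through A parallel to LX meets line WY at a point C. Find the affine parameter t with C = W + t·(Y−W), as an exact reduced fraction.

Choose coordinates R = (0, 0), G = (1, 0), Y = (0, 1).
1. A is the midpoint of GY ⇒ A = (1/2, 1/2)
2. W lies on line GR with GW:WR = 1:4 ⇒ W = (4/5, 0)
3. L is the midpoint of WA ⇒ L = (13/20, 1/4)
4. X is the midpoint of WR ⇒ X = (2/5, 0)
through A parallel to LX: direction (-1/4, -1/4); meets WY at C = (4/9, 4/9)
C = W + t·(Y−W) with t = 4/9

t = 4/9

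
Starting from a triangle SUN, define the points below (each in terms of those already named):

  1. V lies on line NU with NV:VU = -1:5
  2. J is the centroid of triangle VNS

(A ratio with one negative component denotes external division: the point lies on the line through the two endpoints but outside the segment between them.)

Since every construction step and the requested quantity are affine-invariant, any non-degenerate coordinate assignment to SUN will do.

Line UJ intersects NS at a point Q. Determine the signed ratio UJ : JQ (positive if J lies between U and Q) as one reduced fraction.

UJ:JQ = -13

Choose coordinates S = (0, 0), U = (1, 0), N = (0, 1).
1. V lies on line NU with NV:VU = -1:5 ⇒ V = (-1/4, 5/4)
2. J is the centroid of triangle VNS ⇒ J = (-1/12, 3/4)
line UJ meets NS at Q = (0, 9/13)
J = U + t·(Q−U) with t = 13/12, so UJ:JQ = 13/12:-1/12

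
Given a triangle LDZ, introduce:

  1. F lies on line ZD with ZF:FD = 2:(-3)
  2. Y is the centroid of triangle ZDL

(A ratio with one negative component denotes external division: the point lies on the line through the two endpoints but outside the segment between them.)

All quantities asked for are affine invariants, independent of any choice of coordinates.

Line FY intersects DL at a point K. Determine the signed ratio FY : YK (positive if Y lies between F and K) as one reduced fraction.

Work in coordinates with L = (0, 0), D = (1, 0), Z = (0, 1).
1. F lies on line ZD with ZF:FD = 2:(-3) ⇒ F = (-2, 3)
2. Y is the centroid of triangle ZDL ⇒ Y = (1/3, 1/3)
line FY meets DL at K = (5/8, 0)
Y = F + t·(K−F) with t = 8/9, so FY:YK = 8/9:1/9

FY:YK = 8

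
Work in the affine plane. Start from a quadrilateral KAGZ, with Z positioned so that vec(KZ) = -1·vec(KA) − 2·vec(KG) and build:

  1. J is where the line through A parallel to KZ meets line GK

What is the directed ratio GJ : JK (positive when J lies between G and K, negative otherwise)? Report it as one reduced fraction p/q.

GJ:JK = -3/2

Set K = (0, 0), A = (1, 0), G = (0, 1), Z = (-1, -2); any affine frame gives the same invariant.
1. J is where the line through A parallel to KZ meets line GK ⇒ J = (0, -2)
J = G + t·(K−G) with t = 3, so GJ:JK = t:(1−t) = 3:-2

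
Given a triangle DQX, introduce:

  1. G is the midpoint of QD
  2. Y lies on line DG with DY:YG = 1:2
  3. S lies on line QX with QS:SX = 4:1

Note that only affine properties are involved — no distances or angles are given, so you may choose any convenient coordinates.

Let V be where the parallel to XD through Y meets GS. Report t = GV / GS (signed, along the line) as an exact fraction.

t = 10/9

Work in coordinates with D = (0, 0), Q = (1, 0), X = (0, 1).
1. G is the midpoint of QD ⇒ G = (1/2, 0)
2. Y lies on line DG with DY:YG = 1:2 ⇒ Y = (1/6, 0)
3. S lies on line QX with QS:SX = 4:1 ⇒ S = (1/5, 4/5)
through Y parallel to XD: direction (0, -1); meets GS at V = (1/6, 8/9)
V = G + t·(S−G) with t = 10/9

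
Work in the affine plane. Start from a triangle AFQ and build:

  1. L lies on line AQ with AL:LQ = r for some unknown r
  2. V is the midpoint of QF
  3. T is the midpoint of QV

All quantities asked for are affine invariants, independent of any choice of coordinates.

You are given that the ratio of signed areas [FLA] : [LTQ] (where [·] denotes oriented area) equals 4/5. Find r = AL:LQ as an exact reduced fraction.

Work in coordinates with A = (0, 0), F = (1, 0), Q = (0, 1).
1. With AL:LQ = r, write λ = r/(r+1) so L = A + λ·(Q−A); L is affine-linear in λ
2. V is the midpoint of QF ⇒ V = (1/2, 1/2)
3. T is the midpoint of QV ⇒ T = (1/4, 3/4)
Every point depending on L is an affine combination of L and λ-independent points, so each such coordinate is linear in λ; the λ² term in each signed area is a multiple of (Q−A)×(Q−A) = 0, so 2·[FLA] and 2·[LTQ] are each linear in λ. Evaluating at λ=0 and λ=1:
  2·[FLA] = λ,   2·[LTQ] = -1/4·λ + 1/4
So [FLA]:[LTQ] = (λ) / (-1/4·λ + 1/4). Setting this equal to 4/5:
  λ = 4/5·(-1/4·λ + 1/4)  ⇒  λ = 1/6
Then r = λ/(1−λ) = (1/6)/(5/6) = 1/5. Check: with r = 1/5, L = (0, 1/6) and [FLA]:[LTQ] = 4/5 as required.

r = 1/5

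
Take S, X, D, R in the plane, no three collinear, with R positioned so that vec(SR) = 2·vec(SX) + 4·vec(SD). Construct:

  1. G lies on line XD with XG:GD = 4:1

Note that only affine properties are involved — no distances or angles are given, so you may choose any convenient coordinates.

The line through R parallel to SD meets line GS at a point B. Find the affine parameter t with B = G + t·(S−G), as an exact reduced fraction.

t = -9

Set S = (0, 0), X = (1, 0), D = (0, 1), R = (2, 4); any affine frame gives the same invariant.
1. G lies on line XD with XG:GD = 4:1 ⇒ G = (1/5, 4/5)
through R parallel to SD: direction (0, 1); meets GS at B = (2, 8)
B = G + t·(S−G) with t = -9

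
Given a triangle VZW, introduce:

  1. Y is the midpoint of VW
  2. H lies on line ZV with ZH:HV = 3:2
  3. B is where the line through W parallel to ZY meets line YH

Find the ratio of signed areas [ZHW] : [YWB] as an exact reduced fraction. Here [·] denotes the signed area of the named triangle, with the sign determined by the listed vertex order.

Work in coordinates with V = (0, 0), Z = (1, 0), W = (0, 1).
1. Y is the midpoint of VW ⇒ Y = (0, 1/2)
2. H lies on line ZV with ZH:HV = 3:2 ⇒ H = (2/5, 0)
3. B is where the line through W parallel to ZY meets line YH ⇒ B = (-2/3, 4/3)
2·[ZHW] = -3/5, 2·[YWB] = 1/3
[ZHW]:[YWB] = -3/5:1/3 = -9/5

[ZHW]:[YWB] = -9/5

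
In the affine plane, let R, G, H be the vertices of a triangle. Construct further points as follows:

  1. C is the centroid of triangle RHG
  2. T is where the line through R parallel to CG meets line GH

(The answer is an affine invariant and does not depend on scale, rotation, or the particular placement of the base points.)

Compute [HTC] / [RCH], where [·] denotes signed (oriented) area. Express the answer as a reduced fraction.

[HTC]:[RCH] = -2

Set R = (0, 0), G = (1, 0), H = (0, 1); any affine frame gives the same invariant.
1. C is the centroid of triangle RHG ⇒ C = (1/3, 1/3)
2. T is where the line through R parallel to CG meets line GH ⇒ T = (2, -1)
2·[HTC] = -2/3, 2·[RCH] = 1/3
[HTC]:[RCH] = -2/3:1/3 = -2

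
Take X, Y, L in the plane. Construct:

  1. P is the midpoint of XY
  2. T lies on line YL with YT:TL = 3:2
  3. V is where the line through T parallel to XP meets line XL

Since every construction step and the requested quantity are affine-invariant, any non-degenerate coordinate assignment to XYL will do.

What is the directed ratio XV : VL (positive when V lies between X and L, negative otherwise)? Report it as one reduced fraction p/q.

XV:VL = 3/2

Set X = (0, 0), Y = (1, 0), L = (0, 1); any affine frame gives the same invariant.
1. P is the midpoint of XY ⇒ P = (1/2, 0)
2. T lies on line YL with YT:TL = 3:2 ⇒ T = (2/5, 3/5)
3. V is where the line through T parallel to XP meets line XL ⇒ V = (0, 3/5)
V = X + t·(L−X) with t = 3/5, so XV:VL = t:(1−t) = 3/5:2/5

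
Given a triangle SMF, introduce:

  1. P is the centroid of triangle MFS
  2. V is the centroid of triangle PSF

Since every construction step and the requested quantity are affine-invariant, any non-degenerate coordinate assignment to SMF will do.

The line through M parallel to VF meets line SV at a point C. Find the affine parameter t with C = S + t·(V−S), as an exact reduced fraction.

Choose coordinates S = (0, 0), M = (1, 0), F = (0, 1).
1. P is the centroid of triangle MFS ⇒ P = (1/3, 1/3)
2. V is the centroid of triangle PSF ⇒ V = (1/9, 4/9)
through M parallel to VF: direction (-1/9, 5/9); meets SV at C = (5/9, 20/9)
C = S + t·(V−S) with t = 5

t = 5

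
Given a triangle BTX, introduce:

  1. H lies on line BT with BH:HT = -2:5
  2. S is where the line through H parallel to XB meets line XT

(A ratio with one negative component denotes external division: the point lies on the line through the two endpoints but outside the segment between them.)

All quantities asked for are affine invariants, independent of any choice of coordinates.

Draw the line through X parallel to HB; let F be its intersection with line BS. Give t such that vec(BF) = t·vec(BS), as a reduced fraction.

t = 3/5

Choose coordinates B = (0, 0), T = (1, 0), X = (0, 1).
1. H lies on line BT with BH:HT = -2:5 ⇒ H = (-2/3, 0)
2. S is where the line through H parallel to XB meets line XT ⇒ S = (-2/3, 5/3)
through X parallel to HB: direction (2/3, 0); meets BS at F = (-2/5, 1)
F = B + t·(S−B) with t = 3/5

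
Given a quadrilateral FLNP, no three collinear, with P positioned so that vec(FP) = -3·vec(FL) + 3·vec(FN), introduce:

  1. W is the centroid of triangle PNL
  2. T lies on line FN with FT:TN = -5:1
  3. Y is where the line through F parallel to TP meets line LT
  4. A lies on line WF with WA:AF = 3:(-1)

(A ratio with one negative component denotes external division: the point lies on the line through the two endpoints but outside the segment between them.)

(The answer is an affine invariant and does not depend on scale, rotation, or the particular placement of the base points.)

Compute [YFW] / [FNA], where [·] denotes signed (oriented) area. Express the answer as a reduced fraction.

Work in coordinates with F = (0, 0), L = (1, 0), N = (0, 1), P = (-3, 3).
1. W is the centroid of triangle PNL ⇒ W = (-2/3, 4/3)
2. T lies on line FN with FT:TN = -5:1 ⇒ T = (0, 5/4)
3. Y is where the line through F parallel to TP meets line LT ⇒ Y = (15/8, -35/32)
4. A lies on line WF with WA:AF = 3:(-1) ⇒ A = (1/3, -2/3)
2·[YFW] = -85/48, 2·[FNA] = -1/3
[YFW]:[FNA] = -85/48:-1/3 = 85/16

[YFW]:[FNA] = 85/16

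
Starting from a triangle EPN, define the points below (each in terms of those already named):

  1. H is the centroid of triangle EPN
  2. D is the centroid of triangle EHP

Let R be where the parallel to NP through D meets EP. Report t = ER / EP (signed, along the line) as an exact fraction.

Work in coordinates with E = (0, 0), P = (1, 0), N = (0, 1).
1. H is the centroid of triangle EPN ⇒ H = (1/3, 1/3)
2. D is the centroid of triangle EHP ⇒ D = (4/9, 1/9)
through D parallel to NP: direction (1, -1); meets EP at R = (5/9, 0)
R = E + t·(P−E) with t = 5/9

t = 5/9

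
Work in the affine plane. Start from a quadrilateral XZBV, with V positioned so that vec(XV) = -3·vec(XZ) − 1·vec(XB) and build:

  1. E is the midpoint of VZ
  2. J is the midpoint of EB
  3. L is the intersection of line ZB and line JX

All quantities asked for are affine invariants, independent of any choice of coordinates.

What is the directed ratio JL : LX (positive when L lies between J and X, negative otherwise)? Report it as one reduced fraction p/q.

JL:LX = -5/4

Set X = (0, 0), Z = (1, 0), B = (0, 1), V = (-3, -1); any affine frame gives the same invariant.
1. E is the midpoint of VZ ⇒ E = (-1, -1/2)
2. J is the midpoint of EB ⇒ J = (-1/2, 1/4)
3. L is the intersection of line ZB and line JX ⇒ L = (2, -1)
L = J + t·(X−J) with t = 5, so JL:LX = t:(1−t) = 5:-4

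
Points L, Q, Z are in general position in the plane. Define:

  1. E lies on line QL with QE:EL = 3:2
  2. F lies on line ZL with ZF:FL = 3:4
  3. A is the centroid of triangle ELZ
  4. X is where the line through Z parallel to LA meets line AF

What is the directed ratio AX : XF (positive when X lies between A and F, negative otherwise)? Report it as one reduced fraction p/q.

AX:XF = -7/3

Choose coordinates L = (0, 0), Q = (1, 0), Z = (0, 1).
1. E lies on line QL with QE:EL = 3:2 ⇒ E = (2/5, 0)
2. F lies on line ZL with ZF:FL = 3:4 ⇒ F = (0, 4/7)
3. A is the centroid of triangle ELZ ⇒ A = (2/15, 1/3)
4. X is where the line through Z parallel to LA meets line AF ⇒ X = (-1/10, 3/4)
X = A + t·(F−A) with t = 7/4, so AX:XF = t:(1−t) = 7/4:-3/4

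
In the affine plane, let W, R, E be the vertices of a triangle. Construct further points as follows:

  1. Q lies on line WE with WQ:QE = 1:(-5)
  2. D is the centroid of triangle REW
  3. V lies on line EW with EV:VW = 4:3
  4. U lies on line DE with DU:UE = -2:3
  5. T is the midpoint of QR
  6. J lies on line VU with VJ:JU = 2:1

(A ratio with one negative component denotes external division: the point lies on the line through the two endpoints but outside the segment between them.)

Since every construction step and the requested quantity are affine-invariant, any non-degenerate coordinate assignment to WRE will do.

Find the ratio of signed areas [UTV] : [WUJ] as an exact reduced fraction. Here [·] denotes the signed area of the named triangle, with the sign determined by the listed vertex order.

Work in coordinates with W = (0, 0), R = (1, 0), E = (0, 1).
1. Q lies on line WE with WQ:QE = 1:(-5) ⇒ Q = (0, -1/4)
2. D is the centroid of triangle REW ⇒ D = (1/3, 1/3)
3. V lies on line EW with EV:VW = 4:3 ⇒ V = (0, 3/7)
4. U lies on line DE with DU:UE = -2:3 ⇒ U = (1, -1)
5. T is the midpoint of QR ⇒ T = (1/2, -1/8)
6. J lies on line VU with VJ:JU = 2:1 ⇒ J = (2/3, -11/21)
2·[UTV] = 9/56, 2·[WUJ] = 1/7
[UTV]:[WUJ] = 9/56:1/7 = 9/8

[UTV]:[WUJ] = 9/8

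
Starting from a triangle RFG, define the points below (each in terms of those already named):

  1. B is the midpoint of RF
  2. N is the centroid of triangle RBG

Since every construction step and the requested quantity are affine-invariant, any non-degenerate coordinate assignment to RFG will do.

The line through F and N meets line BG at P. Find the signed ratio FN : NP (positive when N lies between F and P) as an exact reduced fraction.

FN:NP = -4

Set R = (0, 0), F = (1, 0), G = (0, 1); any affine frame gives the same invariant.
1. B is the midpoint of RF ⇒ B = (1/2, 0)
2. N is the centroid of triangle RBG ⇒ N = (1/6, 1/3)
line FN meets BG at P = (3/8, 1/4)
N = F + t·(P−F) with t = 4/3, so FN:NP = 4/3:-1/3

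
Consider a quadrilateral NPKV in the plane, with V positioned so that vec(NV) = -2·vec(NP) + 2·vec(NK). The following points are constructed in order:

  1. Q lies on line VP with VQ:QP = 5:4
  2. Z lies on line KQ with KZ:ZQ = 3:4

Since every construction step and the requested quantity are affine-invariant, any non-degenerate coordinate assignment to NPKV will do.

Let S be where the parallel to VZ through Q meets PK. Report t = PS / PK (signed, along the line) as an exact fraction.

t = 16/51

Choose coordinates N = (0, 0), P = (1, 0), K = (0, 1), V = (-2, 2).
1. Q lies on line VP with VQ:QP = 5:4 ⇒ Q = (-1/3, 8/9)
2. Z lies on line KQ with KZ:ZQ = 3:4 ⇒ Z = (-1/7, 20/21)
through Q parallel to VZ: direction (13/7, -22/21); meets PK at S = (35/51, 16/51)
S = P + t·(K−P) with t = 16/51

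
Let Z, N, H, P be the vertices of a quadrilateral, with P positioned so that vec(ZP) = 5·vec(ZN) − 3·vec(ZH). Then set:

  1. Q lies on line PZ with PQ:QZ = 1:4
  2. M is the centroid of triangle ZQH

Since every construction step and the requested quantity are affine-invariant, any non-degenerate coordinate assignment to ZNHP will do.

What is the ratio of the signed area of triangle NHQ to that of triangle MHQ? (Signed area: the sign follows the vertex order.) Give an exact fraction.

Set Z = (0, 0), N = (1, 0), H = (0, 1), P = (5, -3); any affine frame gives the same invariant.
1. Q lies on line PZ with PQ:QZ = 1:4 ⇒ Q = (4, -12/5)
2. M is the centroid of triangle ZQH ⇒ M = (4/3, -7/15)
2·[NHQ] = -3/5, 2·[MHQ] = -4/3
[NHQ]:[MHQ] = -3/5:-4/3 = 9/20

[NHQ]:[MHQ] = 9/20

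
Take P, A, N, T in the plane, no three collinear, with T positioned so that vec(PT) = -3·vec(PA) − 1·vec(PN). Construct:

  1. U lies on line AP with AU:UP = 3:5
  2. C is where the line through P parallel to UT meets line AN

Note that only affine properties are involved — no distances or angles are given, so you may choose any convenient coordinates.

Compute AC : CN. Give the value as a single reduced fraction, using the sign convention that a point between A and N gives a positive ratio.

AC:CN = 8/29

Choose coordinates P = (0, 0), A = (1, 0), N = (0, 1), T = (-3, -1).
1. U lies on line AP with AU:UP = 3:5 ⇒ U = (5/8, 0)
2. C is where the line through P parallel to UT meets line AN ⇒ C = (29/37, 8/37)
C = A + t·(N−A) with t = 8/37, so AC:CN = t:(1−t) = 8/37:29/37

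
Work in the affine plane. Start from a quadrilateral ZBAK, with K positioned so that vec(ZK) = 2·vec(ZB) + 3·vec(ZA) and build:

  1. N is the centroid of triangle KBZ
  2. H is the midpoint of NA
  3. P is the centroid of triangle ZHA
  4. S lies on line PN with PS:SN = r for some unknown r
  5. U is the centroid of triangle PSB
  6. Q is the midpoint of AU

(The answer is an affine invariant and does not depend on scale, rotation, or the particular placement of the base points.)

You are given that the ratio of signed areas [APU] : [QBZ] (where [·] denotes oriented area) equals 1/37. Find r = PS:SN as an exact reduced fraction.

r = -2/5

Set Z = (0, 0), B = (1, 0), A = (0, 1), K = (2, 3); any affine frame gives the same invariant.
1. N is the centroid of triangle KBZ ⇒ N = (1, 1)
2. H is the midpoint of NA ⇒ H = (1/2, 1)
3. P is the centroid of triangle ZHA ⇒ P = (1/6, 2/3)
4. With PS:SN = r, write λ = r/(r+1) so S = P + λ·(N−P); S is affine-linear in λ
5. U is the centroid of triangle PSB ⇒ U is an affine combination of earlier points and hence also affine-linear in λ
6. Q is the midpoint of AU ⇒ Q is an affine combination of earlier points and hence also affine-linear in λ
Every point depending on S is an affine combination of S and λ-independent points, so each such coordinate is linear in λ; the λ² term in each signed area is a multiple of (N−P)×(N−P) = 0, so 2·[APU] and 2·[QBZ] are each linear in λ. Evaluating at λ=0 and λ=1:
  2·[APU] = 1/9·λ + 1/18,   2·[QBZ] = -1/18·λ − 13/18
So [APU]:[QBZ] = (1/9·λ + 1/18) / (-1/18·λ − 13/18). Setting this equal to 1/37:
  1/9·λ + 1/18 = 1/37·(-1/18·λ − 13/18)  ⇒  λ = -2/3
Then r = λ/(1−λ) = (-2/3)/(5/3) = -2/5. Check: with r = -2/5, S = (-7/18, 4/9) and [APU]:[QBZ] = 1/37 as required.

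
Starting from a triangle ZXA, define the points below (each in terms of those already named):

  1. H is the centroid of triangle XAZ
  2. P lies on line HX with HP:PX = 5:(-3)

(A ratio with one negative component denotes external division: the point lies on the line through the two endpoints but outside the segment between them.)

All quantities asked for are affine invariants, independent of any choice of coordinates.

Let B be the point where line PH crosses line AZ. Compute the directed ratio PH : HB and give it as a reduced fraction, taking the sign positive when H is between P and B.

Assign Z = (0, 0), X = (1, 0), A = (0, 1) — the answer is frame-independent, so this choice is without loss of generality.
1. H is the centroid of triangle XAZ ⇒ H = (1/3, 1/3)
2. P lies on line HX with HP:PX = 5:(-3) ⇒ P = (2, -1/2)
line PH meets AZ at B = (0, 1/2)
H = P + t·(B−P) with t = 5/6, so PH:HB = 5/6:1/6

PH:HB = 5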